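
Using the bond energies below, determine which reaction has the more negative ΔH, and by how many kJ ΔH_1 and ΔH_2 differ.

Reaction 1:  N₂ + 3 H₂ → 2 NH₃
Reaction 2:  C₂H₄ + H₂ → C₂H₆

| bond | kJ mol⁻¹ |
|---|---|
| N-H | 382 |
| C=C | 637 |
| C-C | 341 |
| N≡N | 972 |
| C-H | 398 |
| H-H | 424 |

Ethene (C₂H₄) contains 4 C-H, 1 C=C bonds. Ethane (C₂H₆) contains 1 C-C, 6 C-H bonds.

Reaction 2, by 28 kJ

Reaction 1:
  Bonds broken (reactants):
    H-H: 3 × 424 = 1272
    N≡N: 1 × 972 = 972
    Σ(broken) = 2244 kJ
  Bonds formed (products):
    N-H: 6 × 382 = 2292
    Σ(formed) = 2292 kJ
  ΔH_1 = 2244 − 2292 = −48 kJ
Reaction 2:
  Bonds broken (reactants):
    C-H: 4 × 398 = 1592
    C=C: 1 × 637 = 637
    H-H: 1 × 424 = 424
    Σ(broken) = 2653 kJ
  Bonds formed (products):
    C-C: 1 × 341 = 341
    C-H: 6 × 398 = 2388
    Σ(formed) = 2729 kJ
  ΔH_2 = 2653 − 2729 = −76 kJ
ΔH_1 − ΔH_2 = +28 kJ, so reaction 2 has the more negative ΔH; |ΔH_1 − ΔH_2| = 28 kJ.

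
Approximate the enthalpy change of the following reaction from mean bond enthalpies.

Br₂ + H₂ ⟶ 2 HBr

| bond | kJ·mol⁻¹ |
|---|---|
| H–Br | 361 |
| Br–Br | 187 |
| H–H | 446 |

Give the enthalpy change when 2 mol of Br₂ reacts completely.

ΔH = −178 kJ

Bonds broken (reactants):
  Br–Br: 1 × 187 = 187
  H–H: 1 × 446 = 446
  Σ(broken) = 633 kJ
Bonds formed (products):
  H–Br: 2 × 361 = 722
  Σ(formed) = 722 kJ
ΔH = Σ(broken) − Σ(formed) = 633 − 722 = −89 kJ
For 2× the reaction as written: 2 × (−89) = −178 kJ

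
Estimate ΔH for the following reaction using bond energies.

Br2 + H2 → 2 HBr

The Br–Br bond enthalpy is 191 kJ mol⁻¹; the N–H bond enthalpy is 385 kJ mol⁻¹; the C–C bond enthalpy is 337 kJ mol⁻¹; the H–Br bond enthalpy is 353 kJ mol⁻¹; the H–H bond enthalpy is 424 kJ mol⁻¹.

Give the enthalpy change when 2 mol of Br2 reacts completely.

Bonds broken (reactants):
  Br–Br: 1 × 191 = 191
  H–H: 1 × 424 = 424
  Σ(broken) = 615 kJ
Bonds formed (products):
  H–Br: 2 × 353 = 706
  Σ(formed) = 706 kJ
ΔH = Σ(broken) − Σ(formed) = 615 − 706 = −91 kJ
For 2× the reaction as written: 2 × (−91) = −182 kJ

ΔH = −182 kJ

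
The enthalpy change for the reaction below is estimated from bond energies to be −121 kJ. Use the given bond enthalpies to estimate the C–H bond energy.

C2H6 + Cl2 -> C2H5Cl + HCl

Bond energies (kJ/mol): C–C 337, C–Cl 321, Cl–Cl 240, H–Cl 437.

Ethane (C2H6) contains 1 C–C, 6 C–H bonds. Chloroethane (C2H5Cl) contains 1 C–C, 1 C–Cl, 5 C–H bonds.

Let D be the C–H bond energy.
Σ(broken) = 1×337 + 6×D + 1×240 = 577 + 6D
Σ(formed) = 1×337 + 1×321 + 5×D + 1×437 = 1095 + 5D
ΔH = Σ(broken) − Σ(formed) = (577 + 6D) − (1095 + 5D) = −518 + D
Setting this equal to −121 kJ gives D = 397 kJ/mol.

D(C–H) ≈ 397 kJ/mol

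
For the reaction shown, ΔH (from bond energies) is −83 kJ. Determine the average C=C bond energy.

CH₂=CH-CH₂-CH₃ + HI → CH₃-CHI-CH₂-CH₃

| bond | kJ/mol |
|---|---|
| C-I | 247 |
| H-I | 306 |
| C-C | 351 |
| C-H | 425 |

Let D be the C=C bond energy.
Σ(broken) = 2×351 + 8×425 + 1×D + 1×306 = 4408 + D
Σ(formed) = 3×351 + 9×425 + 1×247 = 5125
ΔH = Σ(broken) − Σ(formed) = (4408 + D) − (5125) = −717 + D
Setting this equal to −83 kJ gives D = 634 kJ/mol.

D(C=C) ≈ 634 kJ/mol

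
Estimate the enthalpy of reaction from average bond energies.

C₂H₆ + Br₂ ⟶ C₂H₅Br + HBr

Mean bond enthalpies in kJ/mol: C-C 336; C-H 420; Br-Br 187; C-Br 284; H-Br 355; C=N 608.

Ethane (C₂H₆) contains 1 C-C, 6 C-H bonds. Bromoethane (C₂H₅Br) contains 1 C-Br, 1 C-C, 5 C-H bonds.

ΔH ≈ −32 kJ

Bonds broken (reactants):
  Br-Br: 1 × 187 = 187
  C-C: 1 × 336 = 336
  C-H: 6 × 420 = 2520
  Σ(broken) = 3043 kJ
Bonds formed (products):
  C-Br: 1 × 284 = 284
  C-C: 1 × 336 = 336
  C-H: 5 × 420 = 2100
  H-Br: 1 × 355 = 355
  Σ(formed) = 3075 kJ
ΔH = Σ(broken) − Σ(formed) = 3043 − 3075 = −32 kJ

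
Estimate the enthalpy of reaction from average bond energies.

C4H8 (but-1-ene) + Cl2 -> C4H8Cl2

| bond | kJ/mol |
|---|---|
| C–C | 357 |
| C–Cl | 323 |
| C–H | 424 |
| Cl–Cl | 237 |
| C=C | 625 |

ΔH ≈ −141 kJ

Bonds broken (reactants):
  C–C: 2 × 357 = 714
  C–H: 8 × 424 = 3392
  C=C: 1 × 625 = 625
  Cl–Cl: 1 × 237 = 237
  Σ(broken) = 4968 kJ
Bonds formed (products):
  C–C: 3 × 357 = 1071
  C–Cl: 2 × 323 = 646
  C–H: 8 × 424 = 3392
  Σ(formed) = 5109 kJ
ΔH = Σ(broken) − Σ(formed) = 4968 − 5109 = −141 kJ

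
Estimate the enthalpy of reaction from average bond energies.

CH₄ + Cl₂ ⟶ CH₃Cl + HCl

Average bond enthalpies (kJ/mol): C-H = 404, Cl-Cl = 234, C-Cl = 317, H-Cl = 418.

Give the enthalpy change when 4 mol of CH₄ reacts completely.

ΔH = −388 kJ

Bonds broken (reactants):
  C-H: 4 × 404 = 1616
  Cl-Cl: 1 × 234 = 234
  Σ(broken) = 1850 kJ
Bonds formed (products):
  C-Cl: 1 × 317 = 317
  C-H: 3 × 404 = 1212
  H-Cl: 1 × 418 = 418
  Σ(formed) = 1947 kJ
ΔH = Σ(broken) − Σ(formed) = 1850 − 1947 = −97 kJ
For 4× the reaction as written: 4 × (−97) = −388 kJ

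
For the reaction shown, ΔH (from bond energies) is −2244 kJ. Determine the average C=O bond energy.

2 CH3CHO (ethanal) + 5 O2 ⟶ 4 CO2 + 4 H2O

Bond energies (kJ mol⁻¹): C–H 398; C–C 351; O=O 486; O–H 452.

Let D be the C=O bond energy.
Σ(broken) = 2×351 + 8×398 + 2×D + 5×486 = 6316 + 2D
Σ(formed) = 8×D + 8×452 = 3616 + 8D
ΔH = Σ(broken) − Σ(formed) = (6316 + 2D) − (3616 + 8D) = +2700 − 6D
Setting this equal to −2244 kJ gives 6D = 4944, so D = 824 kJ/mol.

D(C=O) ≈ 824 kJ/mol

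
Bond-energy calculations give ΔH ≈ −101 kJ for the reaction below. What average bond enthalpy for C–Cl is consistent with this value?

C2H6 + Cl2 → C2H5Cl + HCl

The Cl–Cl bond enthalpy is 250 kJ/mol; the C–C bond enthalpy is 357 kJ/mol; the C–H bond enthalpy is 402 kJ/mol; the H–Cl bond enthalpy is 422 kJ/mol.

Let D be the C–Cl bond energy.
Σ(broken) = 1×357 + 6×402 + 1×250 = 3019
Σ(formed) = 1×357 + 1×D + 5×402 + 1×422 = 2789 + D
ΔH = Σ(broken) − Σ(formed) = (3019) − (2789 + D) = +230 − D
Setting this equal to −101 kJ gives D = 331 kJ/mol.

D(C–Cl) ≈ 331 kJ/mol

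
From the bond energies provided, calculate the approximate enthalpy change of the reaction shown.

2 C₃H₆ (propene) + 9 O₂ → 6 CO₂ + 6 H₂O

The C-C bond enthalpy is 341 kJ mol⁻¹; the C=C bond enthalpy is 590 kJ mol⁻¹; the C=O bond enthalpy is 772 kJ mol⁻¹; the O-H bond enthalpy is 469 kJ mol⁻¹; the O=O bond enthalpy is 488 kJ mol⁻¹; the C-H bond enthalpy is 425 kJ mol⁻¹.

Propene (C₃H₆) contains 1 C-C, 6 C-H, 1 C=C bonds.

Bonds broken (reactants):
  C-C: 2 × 341 = 682
  C-H: 12 × 425 = 5100
  C=C: 2 × 590 = 1180
  O=O: 9 × 488 = 4392
  Σ(broken) = 11354 kJ
Bonds formed (products):
  C=O: 12 × 772 = 9264
  O-H: 12 × 469 = 5628
  Σ(formed) = 14892 kJ
ΔH = Σ(broken) − Σ(formed) = 11354 − 14892 = −3538 kJ

ΔH ≈ −3538 kJ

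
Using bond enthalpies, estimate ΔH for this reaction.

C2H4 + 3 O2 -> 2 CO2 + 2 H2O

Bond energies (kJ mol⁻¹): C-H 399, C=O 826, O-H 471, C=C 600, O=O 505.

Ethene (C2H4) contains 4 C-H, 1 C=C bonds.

ΔH ≈ −1477 kJ

Bonds broken (reactants):
  C-H: 4 × 399 = 1596
  C=C: 1 × 600 = 600
  O=O: 3 × 505 = 1515
  Σ(broken) = 3711 kJ
Bonds formed (products):
  C=O: 4 × 826 = 3304
  O-H: 4 × 471 = 1884
  Σ(formed) = 5188 kJ
ΔH = Σ(broken) − Σ(formed) = 3711 − 5188 = −1477 kJ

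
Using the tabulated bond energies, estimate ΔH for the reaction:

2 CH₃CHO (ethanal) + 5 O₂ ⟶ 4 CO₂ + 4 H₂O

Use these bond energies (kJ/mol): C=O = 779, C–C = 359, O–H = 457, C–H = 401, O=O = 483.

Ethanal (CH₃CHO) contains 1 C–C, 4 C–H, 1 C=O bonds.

ΔH ≈ −1989 kJ

Bonds broken (reactants):
  C–C: 2 × 359 = 718
  C–H: 8 × 401 = 3208
  C=O: 2 × 779 = 1558
  O=O: 5 × 483 = 2415
  Σ(broken) = 7899 kJ
Bonds formed (products):
  C=O: 8 × 779 = 6232
  O–H: 8 × 457 = 3656
  Σ(formed) = 9888 kJ
ΔH = Σ(broken) − Σ(formed) = 7899 − 9888 = −1989 kJ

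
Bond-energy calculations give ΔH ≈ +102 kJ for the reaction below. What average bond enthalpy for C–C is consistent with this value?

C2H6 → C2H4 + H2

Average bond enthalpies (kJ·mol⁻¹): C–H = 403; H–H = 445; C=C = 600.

Let D be the C–C bond energy.
Σ(broken) = 1×D + 6×403 = 2418 + D
Σ(formed) = 4×403 + 1×600 + 1×445 = 2657
ΔH = Σ(broken) − Σ(formed) = (2418 + D) − (2657) = −239 + D
Setting this equal to +102 kJ gives D = 341 kJ/mol.

D(C–C) ≈ 341 kJ/mol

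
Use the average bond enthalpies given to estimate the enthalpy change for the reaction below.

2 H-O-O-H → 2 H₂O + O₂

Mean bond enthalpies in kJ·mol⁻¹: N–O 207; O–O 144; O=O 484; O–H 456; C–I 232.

ΔH ≈ −196 kJ

Bonds broken (reactants):
  O–H: 4 × 456 = 1824
  O–O: 2 × 144 = 288
  Σ(broken) = 2112 kJ
Bonds formed (products):
  O–H: 4 × 456 = 1824
  O=O: 1 × 484 = 484
  Σ(formed) = 2308 kJ
ΔH = Σ(broken) − Σ(formed) = 2112 − 2308 = −196 kJ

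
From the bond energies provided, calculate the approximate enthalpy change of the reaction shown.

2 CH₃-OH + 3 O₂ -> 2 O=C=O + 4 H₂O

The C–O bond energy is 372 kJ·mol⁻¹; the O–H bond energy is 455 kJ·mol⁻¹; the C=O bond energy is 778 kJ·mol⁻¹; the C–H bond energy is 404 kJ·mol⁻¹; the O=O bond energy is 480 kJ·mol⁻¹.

Bonds broken (reactants):
  C–H: 6 × 404 = 2424
  C–O: 2 × 372 = 744
  O–H: 2 × 455 = 910
  O=O: 3 × 480 = 1440
  Σ(broken) = 5518 kJ
Bonds formed (products):
  C=O: 4 × 778 = 3112
  O–H: 8 × 455 = 3640
  Σ(formed) = 6752 kJ
ΔH = Σ(broken) − Σ(formed) = 5518 − 6752 = −1234 kJ

ΔH ≈ −1234 kJ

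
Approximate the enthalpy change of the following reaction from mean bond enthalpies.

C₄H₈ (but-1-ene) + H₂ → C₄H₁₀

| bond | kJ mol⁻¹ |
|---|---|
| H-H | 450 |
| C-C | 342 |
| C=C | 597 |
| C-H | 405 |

ΔH ≈ −105 kJ

Bonds broken (reactants):
  C-C: 2 × 342 = 684
  C-H: 8 × 405 = 3240
  C=C: 1 × 597 = 597
  H-H: 1 × 450 = 450
  Σ(broken) = 4971 kJ
Bonds formed (products):
  C-C: 3 × 342 = 1026
  C-H: 10 × 405 = 4050
  Σ(formed) = 5076 kJ
ΔH = Σ(broken) − Σ(formed) = 4971 − 5076 = −105 kJ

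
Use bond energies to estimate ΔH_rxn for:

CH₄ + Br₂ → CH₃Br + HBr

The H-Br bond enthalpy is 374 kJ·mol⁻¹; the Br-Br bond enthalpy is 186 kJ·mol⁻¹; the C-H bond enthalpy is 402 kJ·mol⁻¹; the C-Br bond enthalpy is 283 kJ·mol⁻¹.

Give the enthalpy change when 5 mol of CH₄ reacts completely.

ΔH = −345 kJ

Bonds broken (reactants):
  Br-Br: 1 × 186 = 186
  C-H: 4 × 402 = 1608
  Σ(broken) = 1794 kJ
Bonds formed (products):
  C-Br: 1 × 283 = 283
  C-H: 3 × 402 = 1206
  H-Br: 1 × 374 = 374
  Σ(formed) = 1863 kJ
ΔH = Σ(broken) − Σ(formed) = 1794 − 1863 = −69 kJ
For 5× the reaction as written: 5 × (−69) = −345 kJ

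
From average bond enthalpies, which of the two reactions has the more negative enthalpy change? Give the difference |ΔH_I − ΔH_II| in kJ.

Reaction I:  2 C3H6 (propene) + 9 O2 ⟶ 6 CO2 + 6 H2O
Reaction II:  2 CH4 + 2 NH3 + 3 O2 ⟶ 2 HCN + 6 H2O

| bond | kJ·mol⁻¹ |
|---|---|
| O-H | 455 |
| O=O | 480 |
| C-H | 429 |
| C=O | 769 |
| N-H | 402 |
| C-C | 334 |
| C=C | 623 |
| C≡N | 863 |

Reaction I:
  Bonds broken (reactants):
    C-C: 2 × 334 = 668
    C-H: 12 × 429 = 5148
    C=C: 2 × 623 = 1246
    O=O: 9 × 480 = 4320
    Σ(broken) = 11382 kJ
  Bonds formed (products):
    C=O: 12 × 769 = 9228
    O-H: 12 × 455 = 5460
    Σ(formed) = 14688 kJ
  ΔH_I = 11382 − 14688 = −3306 kJ
Reaction II:
  Bonds broken (reactants):
    C-H: 8 × 429 = 3432
    N-H: 6 × 402 = 2412
    O=O: 3 × 480 = 1440
    Σ(broken) = 7284 kJ
  Bonds formed (products):
    C≡N: 2 × 863 = 1726
    C-H: 2 × 429 = 858
    O-H: 12 × 455 = 5460
    Σ(formed) = 8044 kJ
  ΔH_II = 7284 − 8044 = −760 kJ
ΔH_I − ΔH_II = −2546 kJ, so reaction I has the more negative ΔH; |ΔH_I − ΔH_II| = 2546 kJ.

Reaction I, by 2546 kJ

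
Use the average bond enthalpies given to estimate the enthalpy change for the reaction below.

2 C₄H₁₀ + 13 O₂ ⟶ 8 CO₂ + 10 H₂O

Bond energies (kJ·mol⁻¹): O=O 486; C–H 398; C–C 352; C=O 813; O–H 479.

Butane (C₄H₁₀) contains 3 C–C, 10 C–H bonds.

Bonds broken (reactants):
  C–C: 6 × 352 = 2112
  C–H: 20 × 398 = 7960
  O=O: 13 × 486 = 6318
  Σ(broken) = 16390 kJ
Bonds formed (products):
  C=O: 16 × 813 = 13008
  O–H: 20 × 479 = 9580
  Σ(formed) = 22588 kJ
ΔH = Σ(broken) − Σ(formed) = 16390 − 22588 = −6198 kJ

ΔH ≈ −6198 kJ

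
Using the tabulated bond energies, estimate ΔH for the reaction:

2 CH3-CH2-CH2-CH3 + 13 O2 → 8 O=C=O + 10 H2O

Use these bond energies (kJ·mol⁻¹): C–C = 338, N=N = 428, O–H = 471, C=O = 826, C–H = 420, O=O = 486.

Bonds broken (reactants):
  C–C: 6 × 338 = 2028
  C–H: 20 × 420 = 8400
  O=O: 13 × 486 = 6318
  Σ(broken) = 16746 kJ
Bonds formed (products):
  C=O: 16 × 826 = 13216
  O–H: 20 × 471 = 9420
  Σ(formed) = 22636 kJ
ΔH = Σ(broken) − Σ(formed) = 16746 − 22636 = −5890 kJ

ΔH ≈ −5890 kJ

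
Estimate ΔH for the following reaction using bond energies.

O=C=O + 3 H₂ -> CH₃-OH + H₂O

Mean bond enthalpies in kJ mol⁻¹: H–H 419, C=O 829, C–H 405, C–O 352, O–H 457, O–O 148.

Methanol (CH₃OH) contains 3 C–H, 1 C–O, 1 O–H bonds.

ΔH ≈ −23 kJ

Bonds broken (reactants):
  C=O: 2 × 829 = 1658
  H–H: 3 × 419 = 1257
  Σ(broken) = 2915 kJ
Bonds formed (products):
  C–H: 3 × 405 = 1215
  C–O: 1 × 352 = 352
  O–H: 3 × 457 = 1371
  Σ(formed) = 2938 kJ
ΔH = Σ(broken) − Σ(formed) = 2915 − 2938 = −23 kJ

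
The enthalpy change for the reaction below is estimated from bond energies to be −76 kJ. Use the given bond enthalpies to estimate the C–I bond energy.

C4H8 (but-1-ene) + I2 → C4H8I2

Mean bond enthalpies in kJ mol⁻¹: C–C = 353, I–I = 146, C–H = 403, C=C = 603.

Let D be the C–I bond energy.
Σ(broken) = 2×353 + 8×403 + 1×603 + 1×146 = 4679
Σ(formed) = 3×353 + 8×403 + 2×D = 4283 + 2D
ΔH = Σ(broken) − Σ(formed) = (4679) − (4283 + 2D) = +396 − 2D
Setting this equal to −76 kJ gives 2D = 472, so D = 236 kJ/mol.

D(C–I) ≈ 236 kJ/mol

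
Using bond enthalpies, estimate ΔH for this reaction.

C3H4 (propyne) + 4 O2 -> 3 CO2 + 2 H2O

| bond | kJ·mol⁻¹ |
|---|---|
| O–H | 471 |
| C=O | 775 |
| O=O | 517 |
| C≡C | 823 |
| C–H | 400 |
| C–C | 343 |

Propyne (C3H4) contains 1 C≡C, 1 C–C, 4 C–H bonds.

Bonds broken (reactants):
  C≡C: 1 × 823 = 823
  C–C: 1 × 343 = 343
  C–H: 4 × 400 = 1600
  O=O: 4 × 517 = 2068
  Σ(broken) = 4834 kJ
Bonds formed (products):
  C=O: 6 × 775 = 4650
  O–H: 4 × 471 = 1884
  Σ(formed) = 6534 kJ
ΔH = Σ(broken) − Σ(formed) = 4834 − 6534 = −1700 kJ

ΔH ≈ −1700 kJ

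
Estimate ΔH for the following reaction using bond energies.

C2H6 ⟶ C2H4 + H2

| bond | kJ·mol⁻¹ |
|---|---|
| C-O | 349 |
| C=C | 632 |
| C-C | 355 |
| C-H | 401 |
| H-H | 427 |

Bonds broken (reactants):
  C-C: 1 × 355 = 355
  C-H: 6 × 401 = 2406
  Σ(broken) = 2761 kJ
Bonds formed (products):
  C-H: 4 × 401 = 1604
  C=C: 1 × 632 = 632
  H-H: 1 × 427 = 427
  Σ(formed) = 2663 kJ
ΔH = Σ(broken) − Σ(formed) = 2761 − 2663 = +98 kJ

ΔH ≈ +98 kJ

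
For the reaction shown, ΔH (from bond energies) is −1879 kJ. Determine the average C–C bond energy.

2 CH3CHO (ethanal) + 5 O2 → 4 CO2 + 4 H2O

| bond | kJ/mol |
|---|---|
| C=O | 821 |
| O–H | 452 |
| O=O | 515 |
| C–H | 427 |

Let D be the C–C bond energy.
Σ(broken) = 2×D + 8×427 + 2×821 + 5×515 = 7633 + 2D
Σ(formed) = 8×821 + 8×452 = 10184
ΔH = Σ(broken) − Σ(formed) = (7633 + 2D) − (10184) = −2551 + 2D
Setting this equal to −1879 kJ gives 2D = 672, so D = 336 kJ/mol.

D(C–C) ≈ 336 kJ/mol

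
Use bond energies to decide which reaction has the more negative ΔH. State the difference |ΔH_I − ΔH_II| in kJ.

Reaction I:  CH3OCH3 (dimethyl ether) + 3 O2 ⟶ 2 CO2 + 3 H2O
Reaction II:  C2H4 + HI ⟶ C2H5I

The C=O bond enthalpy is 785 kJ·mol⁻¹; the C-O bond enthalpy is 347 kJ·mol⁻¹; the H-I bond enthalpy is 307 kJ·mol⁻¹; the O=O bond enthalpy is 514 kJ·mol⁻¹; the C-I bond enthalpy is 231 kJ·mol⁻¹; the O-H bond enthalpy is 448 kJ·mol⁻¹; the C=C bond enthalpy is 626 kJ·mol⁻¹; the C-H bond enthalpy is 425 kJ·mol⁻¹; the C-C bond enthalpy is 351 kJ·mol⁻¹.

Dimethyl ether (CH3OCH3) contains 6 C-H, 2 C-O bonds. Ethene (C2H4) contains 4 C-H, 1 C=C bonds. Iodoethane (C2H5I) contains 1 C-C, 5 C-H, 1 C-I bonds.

Reaction I:
  Bonds broken (reactants):
    C-H: 6 × 425 = 2550
    C-O: 2 × 347 = 694
    O=O: 3 × 514 = 1542
    Σ(broken) = 4786 kJ
  Bonds formed (products):
    C=O: 4 × 785 = 3140
    O-H: 6 × 448 = 2688
    Σ(formed) = 5828 kJ
  ΔH_I = 4786 − 5828 = −1042 kJ
Reaction II:
  Bonds broken (reactants):
    C-H: 4 × 425 = 1700
    C=C: 1 × 626 = 626
    H-I: 1 × 307 = 307
    Σ(broken) = 2633 kJ
  Bonds formed (products):
    C-C: 1 × 351 = 351
    C-H: 5 × 425 = 2125
    C-I: 1 × 231 = 231
    Σ(formed) = 2707 kJ
  ΔH_II = 2633 − 2707 = −74 kJ
ΔH_I − ΔH_II = −968 kJ, so reaction I has the more negative ΔH; |ΔH_I − ΔH_II| = 968 kJ.

Reaction I, by 968 kJ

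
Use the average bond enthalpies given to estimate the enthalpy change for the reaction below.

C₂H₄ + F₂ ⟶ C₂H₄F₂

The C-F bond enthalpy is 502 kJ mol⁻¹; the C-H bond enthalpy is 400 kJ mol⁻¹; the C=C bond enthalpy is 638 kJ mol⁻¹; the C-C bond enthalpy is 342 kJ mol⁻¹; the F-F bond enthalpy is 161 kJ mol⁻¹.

ΔH ≈ −547 kJ

Bonds broken (reactants):
  C-H: 4 × 400 = 1600
  C=C: 1 × 638 = 638
  F-F: 1 × 161 = 161
  Σ(broken) = 2399 kJ
Bonds formed (products):
  C-C: 1 × 342 = 342
  C-F: 2 × 502 = 1004
  C-H: 4 × 400 = 1600
  Σ(formed) = 2946 kJ
ΔH = Σ(broken) − Σ(formed) = 2399 − 2946 = −547 kJ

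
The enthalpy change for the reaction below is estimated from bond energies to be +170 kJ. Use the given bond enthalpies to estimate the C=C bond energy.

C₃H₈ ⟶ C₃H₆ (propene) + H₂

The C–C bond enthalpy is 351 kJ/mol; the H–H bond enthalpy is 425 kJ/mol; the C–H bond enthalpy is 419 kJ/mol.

Let D be the C=C bond energy.
Σ(broken) = 2×351 + 8×419 = 4054
Σ(formed) = 1×351 + 6×419 + 1×D + 1×425 = 3290 + D
ΔH = Σ(broken) − Σ(formed) = (4054) − (3290 + D) = +764 − D
Setting this equal to +170 kJ gives D = 594 kJ/mol.

D(C=C) ≈ 594 kJ/mol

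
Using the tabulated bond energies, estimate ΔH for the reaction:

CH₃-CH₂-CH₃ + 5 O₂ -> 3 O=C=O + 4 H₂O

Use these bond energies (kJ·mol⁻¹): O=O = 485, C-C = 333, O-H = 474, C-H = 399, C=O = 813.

Bonds broken (reactants):
  C-C: 2 × 333 = 666
  C-H: 8 × 399 = 3192
  O=O: 5 × 485 = 2425
  Σ(broken) = 6283 kJ
Bonds formed (products):
  C=O: 6 × 813 = 4878
  O-H: 8 × 474 = 3792
  Σ(formed) = 8670 kJ
ΔH = Σ(broken) − Σ(formed) = 6283 − 8670 = −2387 kJ

ΔH ≈ −2387 kJ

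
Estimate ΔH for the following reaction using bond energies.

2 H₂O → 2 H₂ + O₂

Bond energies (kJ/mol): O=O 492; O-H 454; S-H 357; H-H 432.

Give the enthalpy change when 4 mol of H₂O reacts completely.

ΔH = +920 kJ

Bonds broken (reactants):
  O-H: 4 × 454 = 1816
  Σ(broken) = 1816 kJ
Bonds formed (products):
  H-H: 2 × 432 = 864
  O=O: 1 × 492 = 492
  Σ(formed) = 1356 kJ
ΔH = Σ(broken) − Σ(formed) = 1816 − 1356 = +460 kJ
For 2× the reaction as written: 2 × (+460) = +920 kJ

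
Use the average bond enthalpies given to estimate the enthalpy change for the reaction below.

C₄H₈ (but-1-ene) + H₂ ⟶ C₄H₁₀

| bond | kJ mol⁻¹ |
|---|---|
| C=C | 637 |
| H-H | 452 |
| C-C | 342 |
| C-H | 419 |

ΔH ≈ −91 kJ

Bonds broken (reactants):
  C-C: 2 × 342 = 684
  C-H: 8 × 419 = 3352
  C=C: 1 × 637 = 637
  H-H: 1 × 452 = 452
  Σ(broken) = 5125 kJ
Bonds formed (products):
  C-C: 3 × 342 = 1026
  C-H: 10 × 419 = 4190
  Σ(formed) = 5216 kJ
ΔH = Σ(broken) − Σ(formed) = 5125 − 5216 = −91 kJ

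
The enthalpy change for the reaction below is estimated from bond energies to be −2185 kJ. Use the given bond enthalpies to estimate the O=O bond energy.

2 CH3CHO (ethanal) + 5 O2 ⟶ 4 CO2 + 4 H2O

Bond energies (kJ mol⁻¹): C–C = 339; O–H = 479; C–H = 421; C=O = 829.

Let D be the O=O bond energy.
Σ(broken) = 2×339 + 8×421 + 2×829 + 5×D = 5704 + 5D
Σ(formed) = 8×829 + 8×479 = 10464
ΔH = Σ(broken) − Σ(formed) = (5704 + 5D) − (10464) = −4760 + 5D
Setting this equal to −2185 kJ gives 5D = 2575, so D = 515 kJ/mol.

D(O=O) ≈ 515 kJ/mol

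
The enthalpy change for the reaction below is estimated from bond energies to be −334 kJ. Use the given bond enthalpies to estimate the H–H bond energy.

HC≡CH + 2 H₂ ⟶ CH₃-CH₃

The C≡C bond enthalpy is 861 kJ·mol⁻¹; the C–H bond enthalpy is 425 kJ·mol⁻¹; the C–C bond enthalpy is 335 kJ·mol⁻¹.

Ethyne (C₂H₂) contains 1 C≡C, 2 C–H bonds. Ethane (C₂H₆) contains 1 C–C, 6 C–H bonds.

Let D be the H–H bond energy.
Σ(broken) = 1×861 + 2×425 + 2×D = 1711 + 2D
Σ(formed) = 1×335 + 6×425 = 2885
ΔH = Σ(broken) − Σ(formed) = (1711 + 2D) − (2885) = −1174 + 2D
Setting this equal to −334 kJ gives 2D = 840, so D = 420 kJ/mol.

D(H–H) ≈ 420 kJ/mol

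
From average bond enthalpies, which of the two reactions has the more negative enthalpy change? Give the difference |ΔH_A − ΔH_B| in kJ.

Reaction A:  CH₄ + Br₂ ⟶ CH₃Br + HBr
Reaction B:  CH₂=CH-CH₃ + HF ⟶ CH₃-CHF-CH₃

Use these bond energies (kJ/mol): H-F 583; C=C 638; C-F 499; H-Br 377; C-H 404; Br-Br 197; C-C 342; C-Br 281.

Reaction A:
  Bonds broken (reactants):
    Br-Br: 1 × 197 = 197
    C-H: 4 × 404 = 1616
    Σ(broken) = 1813 kJ
  Bonds formed (products):
    C-Br: 1 × 281 = 281
    C-H: 3 × 404 = 1212
    H-Br: 1 × 377 = 377
    Σ(formed) = 1870 kJ
  ΔH_A = 1813 − 1870 = −57 kJ
Reaction B:
  Bonds broken (reactants):
    C-C: 1 × 342 = 342
    C-H: 6 × 404 = 2424
    C=C: 1 × 638 = 638
    H-F: 1 × 583 = 583
    Σ(broken) = 3987 kJ
  Bonds formed (products):
    C-C: 2 × 342 = 684
    C-F: 1 × 499 = 499
    C-H: 7 × 404 = 2828
    Σ(formed) = 4011 kJ
  ΔH_B = 3987 − 4011 = −24 kJ
ΔH_A − ΔH_B = −33 kJ, so reaction A has the more negative ΔH; |ΔH_A − ΔH_B| = 33 kJ.

Reaction A, by 33 kJ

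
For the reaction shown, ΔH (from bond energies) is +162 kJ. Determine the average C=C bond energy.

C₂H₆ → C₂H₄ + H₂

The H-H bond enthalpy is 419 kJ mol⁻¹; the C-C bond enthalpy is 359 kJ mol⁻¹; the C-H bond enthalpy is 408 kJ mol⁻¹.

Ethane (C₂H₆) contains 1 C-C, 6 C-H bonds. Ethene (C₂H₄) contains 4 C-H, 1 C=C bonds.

D(C=C) ≈ 594 kJ/mol

Let D be the C=C bond energy.
Σ(broken) = 1×359 + 6×408 = 2807
Σ(formed) = 4×408 + 1×D + 1×419 = 2051 + D
ΔH = Σ(broken) − Σ(formed) = (2807) − (2051 + D) = +756 − D
Setting this equal to +162 kJ gives D = 594 kJ/mol.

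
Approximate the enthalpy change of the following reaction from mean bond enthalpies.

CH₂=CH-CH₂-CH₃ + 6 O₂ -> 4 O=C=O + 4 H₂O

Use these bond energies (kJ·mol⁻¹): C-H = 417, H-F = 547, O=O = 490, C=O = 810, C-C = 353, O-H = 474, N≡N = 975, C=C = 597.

ΔH ≈ −2693 kJ

Bonds broken (reactants):
  C-C: 2 × 353 = 706
  C-H: 8 × 417 = 3336
  C=C: 1 × 597 = 597
  O=O: 6 × 490 = 2940
  Σ(broken) = 7579 kJ
Bonds formed (products):
  C=O: 8 × 810 = 6480
  O-H: 8 × 474 = 3792
  Σ(formed) = 10272 kJ
ΔH = Σ(broken) − Σ(formed) = 7579 − 10272 = −2693 kJ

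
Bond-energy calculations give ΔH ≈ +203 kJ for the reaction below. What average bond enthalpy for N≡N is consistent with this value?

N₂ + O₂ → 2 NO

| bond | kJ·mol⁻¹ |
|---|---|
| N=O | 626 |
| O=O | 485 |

Let D be the N≡N bond energy.
Σ(broken) = 1×D + 1×485 = 485 + D
Σ(formed) = 2×626 = 1252
ΔH = Σ(broken) − Σ(formed) = (485 + D) − (1252) = −767 + D
Setting this equal to +203 kJ gives D = 970 kJ/mol.

D(N≡N) ≈ 970 kJ/mol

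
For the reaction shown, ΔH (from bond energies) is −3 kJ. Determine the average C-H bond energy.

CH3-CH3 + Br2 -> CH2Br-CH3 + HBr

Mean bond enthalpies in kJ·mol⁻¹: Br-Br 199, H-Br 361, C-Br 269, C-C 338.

Let D be the C-H bond energy.
Σ(broken) = 1×199 + 1×338 + 6×D = 537 + 6D
Σ(formed) = 1×269 + 1×338 + 5×D + 1×361 = 968 + 5D
ΔH = Σ(broken) − Σ(formed) = (537 + 6D) − (968 + 5D) = −431 + D
Setting this equal to −3 kJ gives D = 428 kJ/mol.

D(C-H) ≈ 428 kJ/mol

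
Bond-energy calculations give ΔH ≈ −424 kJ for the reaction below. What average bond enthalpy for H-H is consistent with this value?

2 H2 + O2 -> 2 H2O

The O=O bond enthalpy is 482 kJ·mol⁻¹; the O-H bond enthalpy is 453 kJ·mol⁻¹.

Let D be the H-H bond energy.
Σ(broken) = 2×D + 1×482 = 482 + 2D
Σ(formed) = 4×453 = 1812
ΔH = Σ(broken) − Σ(formed) = (482 + 2D) − (1812) = −1330 + 2D
Setting this equal to −424 kJ gives 2D = 906, so D = 453 kJ/mol.

D(H-H) ≈ 453 kJ/mol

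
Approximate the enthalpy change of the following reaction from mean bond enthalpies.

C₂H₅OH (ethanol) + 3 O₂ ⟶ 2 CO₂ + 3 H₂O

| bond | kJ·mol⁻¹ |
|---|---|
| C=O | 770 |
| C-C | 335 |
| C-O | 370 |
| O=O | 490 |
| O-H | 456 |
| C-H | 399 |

Bonds broken (reactants):
  C-C: 1 × 335 = 335
  C-H: 5 × 399 = 1995
  C-O: 1 × 370 = 370
  O-H: 1 × 456 = 456
  O=O: 3 × 490 = 1470
  Σ(broken) = 4626 kJ
Bonds formed (products):
  C=O: 4 × 770 = 3080
  O-H: 6 × 456 = 2736
  Σ(formed) = 5816 kJ
ΔH = Σ(broken) − Σ(formed) = 4626 − 5816 = −1190 kJ

ΔH ≈ −1190 kJ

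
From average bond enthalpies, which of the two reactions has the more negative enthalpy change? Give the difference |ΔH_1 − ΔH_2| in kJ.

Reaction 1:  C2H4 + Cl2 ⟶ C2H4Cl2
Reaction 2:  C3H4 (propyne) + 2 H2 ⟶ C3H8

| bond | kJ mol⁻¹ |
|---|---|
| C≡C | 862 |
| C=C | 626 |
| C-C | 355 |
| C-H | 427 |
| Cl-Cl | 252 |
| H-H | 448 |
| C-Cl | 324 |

Reaction 2, by 180 kJ

Reaction 1:
  Bonds broken (reactants):
    C-H: 4 × 427 = 1708
    C=C: 1 × 626 = 626
    Cl-Cl: 1 × 252 = 252
    Σ(broken) = 2586 kJ
  Bonds formed (products):
    C-C: 1 × 355 = 355
    C-Cl: 2 × 324 = 648
    C-H: 4 × 427 = 1708
    Σ(formed) = 2711 kJ
  ΔH_1 = 2586 − 2711 = −125 kJ
Reaction 2:
  Bonds broken (reactants):
    C≡C: 1 × 862 = 862
    C-C: 1 × 355 = 355
    C-H: 4 × 427 = 1708
    H-H: 2 × 448 = 896
    Σ(broken) = 3821 kJ
  Bonds formed (products):
    C-C: 2 × 355 = 710
    C-H: 8 × 427 = 3416
    Σ(formed) = 4126 kJ
  ΔH_2 = 3821 − 4126 = −305 kJ
ΔH_1 − ΔH_2 = +180 kJ, so reaction 2 has the more negative ΔH; |ΔH_1 − ΔH_2| = 180 kJ.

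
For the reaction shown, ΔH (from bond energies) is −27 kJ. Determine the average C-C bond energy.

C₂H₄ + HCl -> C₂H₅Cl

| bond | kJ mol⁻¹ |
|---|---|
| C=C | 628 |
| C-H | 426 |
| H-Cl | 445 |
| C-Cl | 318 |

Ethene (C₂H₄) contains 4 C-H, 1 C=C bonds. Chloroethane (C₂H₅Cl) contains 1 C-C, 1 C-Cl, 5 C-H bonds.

D(C-C) ≈ 356 kJ/mol

Let D be the C-C bond energy.
Σ(broken) = 4×426 + 1×628 + 1×445 = 2777
Σ(formed) = 1×D + 1×318 + 5×426 = 2448 + D
ΔH = Σ(broken) − Σ(formed) = (2777) − (2448 + D) = +329 − D
Setting this equal to −27 kJ gives D = 356 kJ/mol.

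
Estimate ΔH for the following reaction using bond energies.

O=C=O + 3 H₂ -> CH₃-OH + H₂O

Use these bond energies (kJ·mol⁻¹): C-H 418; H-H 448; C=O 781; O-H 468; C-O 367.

ΔH ≈ −119 kJ

Bonds broken (reactants):
  C=O: 2 × 781 = 1562
  H-H: 3 × 448 = 1344
  Σ(broken) = 2906 kJ
Bonds formed (products):
  C-H: 3 × 418 = 1254
  C-O: 1 × 367 = 367
  O-H: 3 × 468 = 1404
  Σ(formed) = 3025 kJ
ΔH = Σ(broken) − Σ(formed) = 2906 − 3025 = −119 kJ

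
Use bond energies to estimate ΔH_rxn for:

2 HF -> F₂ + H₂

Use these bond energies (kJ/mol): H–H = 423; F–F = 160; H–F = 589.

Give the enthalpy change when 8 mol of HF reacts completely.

ΔH = +2380 kJ

Bonds broken (reactants):
  H–F: 2 × 589 = 1178
  Σ(broken) = 1178 kJ
Bonds formed (products):
  F–F: 1 × 160 = 160
  H–H: 1 × 423 = 423
  Σ(formed) = 583 kJ
ΔH = Σ(broken) − Σ(formed) = 1178 − 583 = +595 kJ
For 4× the reaction as written: 4 × (+595) = +2380 kJ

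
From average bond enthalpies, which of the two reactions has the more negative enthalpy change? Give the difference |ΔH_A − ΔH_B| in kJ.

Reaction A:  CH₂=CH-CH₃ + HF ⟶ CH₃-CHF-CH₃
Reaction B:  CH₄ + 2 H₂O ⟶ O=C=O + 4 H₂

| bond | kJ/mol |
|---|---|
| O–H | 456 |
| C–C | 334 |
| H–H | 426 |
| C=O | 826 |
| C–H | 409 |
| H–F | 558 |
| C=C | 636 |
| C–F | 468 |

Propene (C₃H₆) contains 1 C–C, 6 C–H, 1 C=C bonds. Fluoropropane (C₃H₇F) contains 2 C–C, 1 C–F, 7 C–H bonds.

Reaction A:
  Bonds broken (reactants):
    C–C: 1 × 334 = 334
    C–H: 6 × 409 = 2454
    C=C: 1 × 636 = 636
    H–F: 1 × 558 = 558
    Σ(broken) = 3982 kJ
  Bonds formed (products):
    C–C: 2 × 334 = 668
    C–F: 1 × 468 = 468
    C–H: 7 × 409 = 2863
    Σ(formed) = 3999 kJ
  ΔH_A = 3982 − 3999 = −17 kJ
Reaction B:
  Bonds broken (reactants):
    C–H: 4 × 409 = 1636
    O–H: 4 × 456 = 1824
    Σ(broken) = 3460 kJ
  Bonds formed (products):
    C=O: 2 × 826 = 1652
    H–H: 4 × 426 = 1704
    Σ(formed) = 3356 kJ
  ΔH_B = 3460 − 3356 = +104 kJ
ΔH_A − ΔH_B = −121 kJ, so reaction A has the more negative ΔH; |ΔH_A − ΔH_B| = 121 kJ.

Reaction A, by 121 kJ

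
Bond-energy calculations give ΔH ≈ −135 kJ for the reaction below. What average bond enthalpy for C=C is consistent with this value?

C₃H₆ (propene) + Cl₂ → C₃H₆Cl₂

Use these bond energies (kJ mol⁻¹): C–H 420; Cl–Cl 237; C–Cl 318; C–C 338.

D(C=C) ≈ 602 kJ/mol

Let D be the C=C bond energy.
Σ(broken) = 1×338 + 6×420 + 1×D + 1×237 = 3095 + D
Σ(formed) = 2×338 + 2×318 + 6×420 = 3832
ΔH = Σ(broken) − Σ(formed) = (3095 + D) − (3832) = −737 + D
Setting this equal to −135 kJ gives D = 602 kJ/mol.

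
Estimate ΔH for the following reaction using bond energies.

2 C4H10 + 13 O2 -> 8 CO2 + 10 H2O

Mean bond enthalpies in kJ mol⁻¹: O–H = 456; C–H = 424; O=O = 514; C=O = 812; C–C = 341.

Bonds broken (reactants):
  C–C: 6 × 341 = 2046
  C–H: 20 × 424 = 8480
  O=O: 13 × 514 = 6682
  Σ(broken) = 17208 kJ
Bonds formed (products):
  C=O: 16 × 812 = 12992
  O–H: 20 × 456 = 9120
  Σ(formed) = 22112 kJ
ΔH = Σ(broken) − Σ(formed) = 17208 − 22112 = −4904 kJ

ΔH ≈ −4904 kJ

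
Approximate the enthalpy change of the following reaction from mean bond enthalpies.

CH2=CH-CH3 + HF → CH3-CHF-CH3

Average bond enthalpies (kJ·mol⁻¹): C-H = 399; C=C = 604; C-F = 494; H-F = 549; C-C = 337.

ΔH ≈ −77 kJ

Bonds broken (reactants):
  C-C: 1 × 337 = 337
  C-H: 6 × 399 = 2394
  C=C: 1 × 604 = 604
  H-F: 1 × 549 = 549
  Σ(broken) = 3884 kJ
Bonds formed (products):
  C-C: 2 × 337 = 674
  C-F: 1 × 494 = 494
  C-H: 7 × 399 = 2793
  Σ(formed) = 3961 kJ
ΔH = Σ(broken) − Σ(formed) = 3884 − 3961 = −77 kJ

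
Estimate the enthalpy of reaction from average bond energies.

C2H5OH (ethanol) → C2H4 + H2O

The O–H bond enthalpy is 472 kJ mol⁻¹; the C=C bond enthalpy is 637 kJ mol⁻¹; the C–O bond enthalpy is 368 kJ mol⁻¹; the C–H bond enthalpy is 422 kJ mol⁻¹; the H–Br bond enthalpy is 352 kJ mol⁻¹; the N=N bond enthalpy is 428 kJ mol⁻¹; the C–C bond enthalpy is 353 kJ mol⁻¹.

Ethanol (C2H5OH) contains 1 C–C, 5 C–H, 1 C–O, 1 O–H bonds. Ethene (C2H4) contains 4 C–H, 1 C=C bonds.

Bonds broken (reactants):
  C–C: 1 × 353 = 353
  C–H: 5 × 422 = 2110
  C–O: 1 × 368 = 368
  O–H: 1 × 472 = 472
  Σ(broken) = 3303 kJ
Bonds formed (products):
  C–H: 4 × 422 = 1688
  C=C: 1 × 637 = 637
  O–H: 2 × 472 = 944
  Σ(formed) = 3269 kJ
ΔH = Σ(broken) − Σ(formed) = 3303 − 3269 = +34 kJ

ΔH ≈ +34 kJ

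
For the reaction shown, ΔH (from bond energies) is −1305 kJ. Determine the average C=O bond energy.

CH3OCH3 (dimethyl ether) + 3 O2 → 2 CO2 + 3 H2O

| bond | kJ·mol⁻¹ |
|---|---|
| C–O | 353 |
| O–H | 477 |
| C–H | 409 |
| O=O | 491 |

Let D be the C=O bond energy.
Σ(broken) = 6×409 + 2×353 + 3×491 = 4633
Σ(formed) = 4×D + 6×477 = 2862 + 4D
ΔH = Σ(broken) − Σ(formed) = (4633) − (2862 + 4D) = +1771 − 4D
Setting this equal to −1305 kJ gives 4D = 3076, so D = 769 kJ/mol.

D(C=O) ≈ 769 kJ/mol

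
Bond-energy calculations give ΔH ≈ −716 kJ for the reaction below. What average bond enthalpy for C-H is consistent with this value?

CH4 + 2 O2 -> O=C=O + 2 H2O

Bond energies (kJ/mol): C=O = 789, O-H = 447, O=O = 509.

D(C-H) ≈ 408 kJ/mol

Let D be the C-H bond energy.
Σ(broken) = 4×D + 2×509 = 1018 + 4D
Σ(formed) = 2×789 + 4×447 = 3366
ΔH = Σ(broken) − Σ(formed) = (1018 + 4D) − (3366) = −2348 + 4D
Setting this equal to −716 kJ gives 4D = 1632, so D = 408 kJ/mol.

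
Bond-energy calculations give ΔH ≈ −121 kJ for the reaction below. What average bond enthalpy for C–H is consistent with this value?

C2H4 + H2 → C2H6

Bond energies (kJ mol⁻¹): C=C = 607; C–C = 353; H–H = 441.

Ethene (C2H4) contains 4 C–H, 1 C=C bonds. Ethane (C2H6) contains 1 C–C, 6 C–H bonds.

Let D be the C–H bond energy.
Σ(broken) = 4×D + 1×607 + 1×441 = 1048 + 4D
Σ(formed) = 1×353 + 6×D = 353 + 6D
ΔH = Σ(broken) − Σ(formed) = (1048 + 4D) − (353 + 6D) = +695 − 2D
Setting this equal to −121 kJ gives 2D = 816, so D = 408 kJ/mol.

D(C–H) ≈ 408 kJ/mol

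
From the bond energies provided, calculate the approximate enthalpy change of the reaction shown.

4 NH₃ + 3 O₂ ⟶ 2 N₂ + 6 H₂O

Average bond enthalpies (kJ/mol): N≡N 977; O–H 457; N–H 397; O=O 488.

Bonds broken (reactants):
  N–H: 12 × 397 = 4764
  O=O: 3 × 488 = 1464
  Σ(broken) = 6228 kJ
Bonds formed (products):
  N≡N: 2 × 977 = 1954
  O–H: 12 × 457 = 5484
  Σ(formed) = 7438 kJ
ΔH = Σ(broken) − Σ(formed) = 6228 − 7438 = −1210 kJ

ΔH ≈ −1210 kJ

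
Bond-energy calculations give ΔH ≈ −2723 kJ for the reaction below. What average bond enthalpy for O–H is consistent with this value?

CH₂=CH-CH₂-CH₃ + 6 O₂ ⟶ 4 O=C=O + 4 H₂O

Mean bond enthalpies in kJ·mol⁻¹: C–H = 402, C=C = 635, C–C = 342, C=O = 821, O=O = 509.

Let D be the O–H bond energy.
Σ(broken) = 2×342 + 8×402 + 1×635 + 6×509 = 7589
Σ(formed) = 8×821 + 8×D = 6568 + 8D
ΔH = Σ(broken) − Σ(formed) = (7589) − (6568 + 8D) = +1021 − 8D
Setting this equal to −2723 kJ gives 8D = 3744, so D = 468 kJ/mol.

D(O–H) ≈ 468 kJ/mol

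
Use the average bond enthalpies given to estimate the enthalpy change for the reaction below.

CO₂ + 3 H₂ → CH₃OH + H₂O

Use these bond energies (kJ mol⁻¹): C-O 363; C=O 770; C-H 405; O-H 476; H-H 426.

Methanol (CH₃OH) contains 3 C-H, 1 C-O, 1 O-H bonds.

Bonds broken (reactants):
  C=O: 2 × 770 = 1540
  H-H: 3 × 426 = 1278
  Σ(broken) = 2818 kJ
Bonds formed (products):
  C-H: 3 × 405 = 1215
  C-O: 1 × 363 = 363
  O-H: 3 × 476 = 1428
  Σ(formed) = 3006 kJ
ΔH = Σ(broken) − Σ(formed) = 2818 − 3006 = −188 kJ

ΔH ≈ −188 kJ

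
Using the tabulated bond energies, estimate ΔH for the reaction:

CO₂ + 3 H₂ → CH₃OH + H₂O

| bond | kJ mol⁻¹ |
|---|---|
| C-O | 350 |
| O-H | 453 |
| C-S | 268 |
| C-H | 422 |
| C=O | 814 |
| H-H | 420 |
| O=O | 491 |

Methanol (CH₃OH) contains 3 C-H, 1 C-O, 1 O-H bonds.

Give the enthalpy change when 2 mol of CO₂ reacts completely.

Bonds broken (reactants):
  C=O: 2 × 814 = 1628
  H-H: 3 × 420 = 1260
  Σ(broken) = 2888 kJ
Bonds formed (products):
  C-H: 3 × 422 = 1266
  C-O: 1 × 350 = 350
  O-H: 3 × 453 = 1359
  Σ(formed) = 2975 kJ
ΔH = Σ(broken) − Σ(formed) = 2888 − 2975 = −87 kJ
For 2× the reaction as written: 2 × (−87) = −174 kJ

ΔH = −174 kJ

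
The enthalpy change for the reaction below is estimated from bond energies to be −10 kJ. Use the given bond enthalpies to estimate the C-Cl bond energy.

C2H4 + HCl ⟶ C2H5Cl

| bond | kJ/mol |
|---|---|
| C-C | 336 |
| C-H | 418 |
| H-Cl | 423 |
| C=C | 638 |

Let D be the C-Cl bond energy.
Σ(broken) = 4×418 + 1×638 + 1×423 = 2733
Σ(formed) = 1×336 + 1×D + 5×418 = 2426 + D
ΔH = Σ(broken) − Σ(formed) = (2733) − (2426 + D) = +307 − D
Setting this equal to −10 kJ gives D = 317 kJ/mol.

D(C-Cl) ≈ 317 kJ/mol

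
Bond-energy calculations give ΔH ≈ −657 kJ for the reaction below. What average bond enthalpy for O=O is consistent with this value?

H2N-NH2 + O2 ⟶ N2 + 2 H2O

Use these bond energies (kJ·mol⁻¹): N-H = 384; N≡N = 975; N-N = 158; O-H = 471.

D(O=O) ≈ 508 kJ/mol

Let D be the O=O bond energy.
Σ(broken) = 4×384 + 1×158 + 1×D = 1694 + D
Σ(formed) = 1×975 + 4×471 = 2859
ΔH = Σ(broken) − Σ(formed) = (1694 + D) − (2859) = −1165 + D
Setting this equal to −657 kJ gives D = 508 kJ/mol.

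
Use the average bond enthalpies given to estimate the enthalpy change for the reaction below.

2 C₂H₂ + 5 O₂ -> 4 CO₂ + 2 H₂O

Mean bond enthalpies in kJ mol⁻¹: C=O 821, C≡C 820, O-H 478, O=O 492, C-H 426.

Bonds broken (reactants):
  C≡C: 2 × 820 = 1640
  C-H: 4 × 426 = 1704
  O=O: 5 × 492 = 2460
  Σ(broken) = 5804 kJ
Bonds formed (products):
  C=O: 8 × 821 = 6568
  O-H: 4 × 478 = 1912
  Σ(formed) = 8480 kJ
ΔH = Σ(broken) − Σ(formed) = 5804 − 8480 = −2676 kJ

ΔH ≈ −2676 kJ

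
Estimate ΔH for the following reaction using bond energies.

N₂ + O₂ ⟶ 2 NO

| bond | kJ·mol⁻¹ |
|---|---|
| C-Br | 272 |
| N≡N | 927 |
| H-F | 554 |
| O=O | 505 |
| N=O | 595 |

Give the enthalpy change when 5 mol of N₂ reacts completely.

ΔH = +1210 kJ

Bonds broken (reactants):
  N≡N: 1 × 927 = 927
  O=O: 1 × 505 = 505
  Σ(broken) = 1432 kJ
Bonds formed (products):
  N=O: 2 × 595 = 1190
  Σ(formed) = 1190 kJ
ΔH = Σ(broken) − Σ(formed) = 1432 − 1190 = +242 kJ
For 5× the reaction as written: 5 × (+242) = +1210 kJ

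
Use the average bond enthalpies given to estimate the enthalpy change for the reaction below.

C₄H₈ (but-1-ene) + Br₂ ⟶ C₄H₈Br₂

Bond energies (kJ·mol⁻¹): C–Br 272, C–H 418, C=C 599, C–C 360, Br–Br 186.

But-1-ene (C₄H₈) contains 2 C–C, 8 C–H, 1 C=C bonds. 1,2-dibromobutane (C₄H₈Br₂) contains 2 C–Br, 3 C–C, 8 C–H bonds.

Bonds broken (reactants):
  Br–Br: 1 × 186 = 186
  C–C: 2 × 360 = 720
  C–H: 8 × 418 = 3344
  C=C: 1 × 599 = 599
  Σ(broken) = 4849 kJ
Bonds formed (products):
  C–Br: 2 × 272 = 544
  C–C: 3 × 360 = 1080
  C–H: 8 × 418 = 3344
  Σ(formed) = 4968 kJ
ΔH = Σ(broken) − Σ(formed) = 4849 − 4968 = −119 kJ

ΔH ≈ −119 kJ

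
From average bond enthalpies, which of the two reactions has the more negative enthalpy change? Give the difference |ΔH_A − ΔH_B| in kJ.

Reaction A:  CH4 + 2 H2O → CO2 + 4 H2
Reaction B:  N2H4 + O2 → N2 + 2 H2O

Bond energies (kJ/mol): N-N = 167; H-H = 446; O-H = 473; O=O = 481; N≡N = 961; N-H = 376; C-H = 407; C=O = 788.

Reaction B, by 861 kJ

Reaction A:
  Bonds broken (reactants):
    C-H: 4 × 407 = 1628
    O-H: 4 × 473 = 1892
    Σ(broken) = 3520 kJ
  Bonds formed (products):
    C=O: 2 × 788 = 1576
    H-H: 4 × 446 = 1784
    Σ(formed) = 3360 kJ
  ΔH_A = 3520 − 3360 = +160 kJ
Reaction B:
  Bonds broken (reactants):
    N-H: 4 × 376 = 1504
    N-N: 1 × 167 = 167
    O=O: 1 × 481 = 481
    Σ(broken) = 2152 kJ
  Bonds formed (products):
    N≡N: 1 × 961 = 961
    O-H: 4 × 473 = 1892
    Σ(formed) = 2853 kJ
  ΔH_B = 2152 − 2853 = −701 kJ
ΔH_A − ΔH_B = +861 kJ, so reaction B has the more negative ΔH; |ΔH_A − ΔH_B| = 861 kJ.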